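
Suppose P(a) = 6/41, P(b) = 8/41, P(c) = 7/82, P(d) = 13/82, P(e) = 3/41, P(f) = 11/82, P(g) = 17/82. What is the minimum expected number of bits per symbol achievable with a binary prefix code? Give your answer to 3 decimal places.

Repeatedly combine the two least-probable nodes; the expected code length is the sum of the merged weights.
merge 3/41 + 7/82 → 13/82
merge 11/82 + 6/41 → 23/82
merge 13/82 + 13/82 → 13/41
merge 8/41 + 17/82 → 33/82
merge 23/82 + 13/41 → 49/82
merge 33/82 + 49/82 → 1
L = 13/82 + 23/82 + 13/41 + 33/82 + 49/82 + 1 = 113/41 ≈ 2.756 bits/symbol.

2.756 bits/symbol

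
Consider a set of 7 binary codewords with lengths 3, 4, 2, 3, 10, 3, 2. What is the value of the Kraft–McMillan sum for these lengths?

With common denominator 2^10 = 1024: Σ 2^(−ℓᵢ) = 128/1024 + 64/1024 + 256/1024 + 128/1024 + 1/1024 + 128/1024 + 256/1024 = 961/1024 = 0.9384765625.

0.9384765625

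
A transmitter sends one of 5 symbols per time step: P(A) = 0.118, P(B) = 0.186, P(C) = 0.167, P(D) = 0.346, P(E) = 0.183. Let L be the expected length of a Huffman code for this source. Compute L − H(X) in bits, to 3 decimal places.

Entropy H = −Σ p log₂ p ≈ 2.2245 bits.
Huffman merges: 59/500+167/1000→57/200; 183/1000+93/500→369/1000; 57/200+173/500→631/1000; 369/1000+631/1000→1. L = 457/200 ≈ 2.2850.
L − H = 2.2850 − 2.2245 = 0.060 bits.

0.060 bits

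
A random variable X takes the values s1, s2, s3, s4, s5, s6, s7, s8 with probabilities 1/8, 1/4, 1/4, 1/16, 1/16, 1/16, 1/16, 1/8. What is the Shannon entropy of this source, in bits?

2.75 bits

Each probability is a power of 1/2, so log₂(1/p) is an integer.
H = Σ p·log₂(1/p) = 1/8·3 + 1/4·2 + 1/4·2 + 1/16·4 + 1/16·4 + 1/16·4 + 1/16·4 + 1/8·3 = 2.75 bits.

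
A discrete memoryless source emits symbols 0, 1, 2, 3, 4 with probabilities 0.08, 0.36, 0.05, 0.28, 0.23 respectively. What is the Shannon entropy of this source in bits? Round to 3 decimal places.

H = −Σ pᵢ log₂ pᵢ.
−0.08·log₂(0.08) = 0.2915
−0.36·log₂(0.36) = 0.5306
−0.05·log₂(0.05) = 0.2161
−0.28·log₂(0.28) = 0.5142
−0.23·log₂(0.23) = 0.4877
Sum ≈ 2.0401 → 2.040 bits.

2.040 bits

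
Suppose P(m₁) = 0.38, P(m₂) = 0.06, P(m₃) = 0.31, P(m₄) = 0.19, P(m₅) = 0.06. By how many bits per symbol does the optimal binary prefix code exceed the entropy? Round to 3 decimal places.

Entropy H = −Σ p log₂ p ≈ 1.9965 bits.
Huffman merges: 3/50+3/50→3/25; 3/25+19/100→31/100; 31/100+31/100→31/50; 19/50+31/50→1. L = 41/20 ≈ 2.0500.
L − H = 2.0500 − 1.9965 = 0.053 bits.

0.053 bits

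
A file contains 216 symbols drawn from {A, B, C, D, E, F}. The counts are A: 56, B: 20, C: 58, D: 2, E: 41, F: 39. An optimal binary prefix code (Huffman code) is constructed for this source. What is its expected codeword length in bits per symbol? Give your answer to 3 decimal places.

2.384 bits/symbol

Probabilities are the counts divided by 216.
Repeatedly combine the two least-probable nodes; the expected code length is the sum of the merged weights.
merge 1/108 + 5/54 → 11/108
merge 11/108 + 13/72 → 61/216
merge 41/216 + 7/27 → 97/216
merge 29/108 + 61/216 → 119/216
merge 97/216 + 119/216 → 1
L = 11/108 + 61/216 + 97/216 + 119/216 + 1 = 515/216 ≈ 2.384 bits/symbol.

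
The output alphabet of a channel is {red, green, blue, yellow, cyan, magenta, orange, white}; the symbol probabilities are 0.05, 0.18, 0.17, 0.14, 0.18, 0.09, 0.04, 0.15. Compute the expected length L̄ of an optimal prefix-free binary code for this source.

Repeatedly combine the two least-probable nodes; the expected code length is the sum of the merged weights.
merge 1/25 + 1/20 → 9/100
merge 9/100 + 9/100 → 9/50
merge 7/50 + 3/20 → 29/100
merge 17/100 + 9/50 → 7/20
merge 9/50 + 9/50 → 9/25
merge 29/100 + 7/20 → 16/25
merge 9/25 + 16/25 → 1
L = 9/100 + 9/50 + 29/100 + 7/20 + 9/25 + 16/25 + 1 = 291/100 = 2.91 bits/symbol.

2.91 bits/symbol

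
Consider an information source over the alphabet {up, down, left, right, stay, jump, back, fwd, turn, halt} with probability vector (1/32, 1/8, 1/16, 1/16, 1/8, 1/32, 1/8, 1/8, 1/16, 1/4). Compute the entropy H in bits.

Each probability is a power of 1/2, so log₂(1/p) is an integer.
H = Σ p·log₂(1/p) = 1/32·5 + 1/8·3 + 1/16·4 + 1/16·4 + 1/8·3 + 1/32·5 + 1/8·3 + 1/8·3 + 1/16·4 + 1/4·2 = 3.0625 bits.

3.0625 bits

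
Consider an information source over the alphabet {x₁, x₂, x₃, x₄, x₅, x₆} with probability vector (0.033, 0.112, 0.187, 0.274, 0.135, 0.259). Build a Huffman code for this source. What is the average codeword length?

2.425 bits/symbol

Repeatedly combine the two least-probable nodes; the expected code length is the sum of the merged weights.
merge 33/1000 + 14/125 → 29/200
merge 27/200 + 29/200 → 7/25
merge 187/1000 + 259/1000 → 223/500
merge 137/500 + 7/25 → 277/500
merge 223/500 + 277/500 → 1
L = 29/200 + 7/25 + 223/500 + 277/500 + 1 = 97/40 = 2.425 bits/symbol.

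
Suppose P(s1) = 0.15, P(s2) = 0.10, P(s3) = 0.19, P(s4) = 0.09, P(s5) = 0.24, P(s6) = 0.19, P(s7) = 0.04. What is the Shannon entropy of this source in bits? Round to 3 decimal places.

2.646 bits

H = −Σ pᵢ log₂ pᵢ.
−0.15·log₂(0.15) = 0.4105
−0.10·log₂(0.10) = 0.3322
−0.19·log₂(0.19) = 0.4552
−0.09·log₂(0.09) = 0.3127
−0.24·log₂(0.24) = 0.4941
−0.19·log₂(0.19) = 0.4552
−0.04·log₂(0.04) = 0.1858
Sum ≈ 2.6457 → 2.646 bits.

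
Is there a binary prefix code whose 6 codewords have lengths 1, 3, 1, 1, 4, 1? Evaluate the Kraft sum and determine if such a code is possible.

2.1875; no

With common denominator 2^4 = 16: Σ 2^(−ℓᵢ) = 8/16 + 2/16 + 8/16 + 8/16 + 1/16 + 8/16 = 35/16 = 2.1875.
Kraft's inequality requires Σ ≤ 1; here Σ = 2.1875 > 1, so no such prefix code exists.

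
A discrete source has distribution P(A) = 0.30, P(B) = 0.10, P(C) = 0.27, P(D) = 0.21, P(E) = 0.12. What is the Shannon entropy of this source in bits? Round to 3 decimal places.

2.203 bits

H = −Σ pᵢ log₂ pᵢ.
−0.30·log₂(0.30) = 0.5211
−0.10·log₂(0.10) = 0.3322
−0.27·log₂(0.27) = 0.5100
−0.21·log₂(0.21) = 0.4728
−0.12·log₂(0.12) = 0.3671
Sum ≈ 2.2032 → 2.203 bits.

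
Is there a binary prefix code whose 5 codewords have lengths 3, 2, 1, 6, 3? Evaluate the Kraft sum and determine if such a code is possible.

1.015625; no

With common denominator 2^6 = 64: Σ 2^(−ℓᵢ) = 8/64 + 16/64 + 32/64 + 1/64 + 8/64 = 65/64 = 1.015625.
Kraft's inequality requires Σ ≤ 1; here Σ = 1.015625 > 1, so no such prefix code exists.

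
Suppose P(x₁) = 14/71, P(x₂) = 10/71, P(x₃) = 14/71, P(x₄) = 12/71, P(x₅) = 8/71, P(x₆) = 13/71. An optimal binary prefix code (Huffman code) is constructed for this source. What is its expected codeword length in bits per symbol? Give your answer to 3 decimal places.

Repeatedly combine the two least-probable nodes; the expected code length is the sum of the merged weights.
merge 8/71 + 10/71 → 18/71
merge 12/71 + 13/71 → 25/71
merge 14/71 + 14/71 → 28/71
merge 18/71 + 25/71 → 43/71
merge 28/71 + 43/71 → 1
L = 18/71 + 25/71 + 28/71 + 43/71 + 1 = 185/71 ≈ 2.606 bits/symbol.

2.606 bits/symbol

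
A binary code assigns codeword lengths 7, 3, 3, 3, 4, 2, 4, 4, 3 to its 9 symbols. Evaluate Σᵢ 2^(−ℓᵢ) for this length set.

With common denominator 2^7 = 128: Σ 2^(−ℓᵢ) = 1/128 + 16/128 + 16/128 + 16/128 + 8/128 + 32/128 + 8/128 + 8/128 + 16/128 = 121/128 = 0.9453125.

0.9453125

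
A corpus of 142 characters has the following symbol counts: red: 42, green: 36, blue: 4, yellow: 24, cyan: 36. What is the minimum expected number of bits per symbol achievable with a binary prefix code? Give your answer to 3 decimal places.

2.197 bits/symbol

Probabilities are the counts divided by 142.
Repeatedly combine the two least-probable nodes; the expected code length is the sum of the merged weights.
merge 2/71 + 12/71 → 14/71
merge 14/71 + 18/71 → 32/71
merge 18/71 + 21/71 → 39/71
merge 32/71 + 39/71 → 1
L = 14/71 + 32/71 + 39/71 + 1 = 156/71 ≈ 2.197 bits/symbol.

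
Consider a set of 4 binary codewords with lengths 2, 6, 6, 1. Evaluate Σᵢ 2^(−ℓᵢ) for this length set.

With common denominator 2^6 = 64: Σ 2^(−ℓᵢ) = 16/64 + 1/64 + 1/64 + 32/64 = 50/64 = 0.78125.

0.78125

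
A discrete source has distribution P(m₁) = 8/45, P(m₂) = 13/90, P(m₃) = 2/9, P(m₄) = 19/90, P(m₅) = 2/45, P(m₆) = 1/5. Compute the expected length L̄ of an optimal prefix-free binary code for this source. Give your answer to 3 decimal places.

Repeatedly combine the two least-probable nodes; the expected code length is the sum of the merged weights.
merge 2/45 + 13/90 → 17/90
merge 8/45 + 17/90 → 11/30
merge 1/5 + 19/90 → 37/90
merge 2/9 + 11/30 → 53/90
merge 37/90 + 53/90 → 1
L = 17/90 + 11/30 + 37/90 + 53/90 + 1 = 23/9 ≈ 2.556 bits/symbol.

2.556 bits/symbol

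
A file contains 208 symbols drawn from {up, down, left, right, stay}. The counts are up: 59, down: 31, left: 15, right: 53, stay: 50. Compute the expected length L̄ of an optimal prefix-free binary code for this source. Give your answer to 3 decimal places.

2.221 bits/symbol

Probabilities are the counts divided by 208.
Repeatedly combine the two least-probable nodes; the expected code length is the sum of the merged weights.
merge 15/208 + 31/208 → 23/104
merge 23/104 + 25/104 → 6/13
merge 53/208 + 59/208 → 7/13
merge 6/13 + 7/13 → 1
L = 23/104 + 6/13 + 7/13 + 1 = 231/104 ≈ 2.221 bits/symbol.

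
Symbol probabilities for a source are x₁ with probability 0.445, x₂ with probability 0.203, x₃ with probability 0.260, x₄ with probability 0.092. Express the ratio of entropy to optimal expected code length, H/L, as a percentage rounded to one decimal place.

Entropy H = −Σ p log₂ p ≈ 1.8088 bits.
Huffman merges: 23/250+203/1000→59/200; 13/50+59/200→111/200; 89/200+111/200→1. L = 37/20 ≈ 1.8500.
Efficiency = H/L = 1.8088/1.8500 = 97.8%.

97.8%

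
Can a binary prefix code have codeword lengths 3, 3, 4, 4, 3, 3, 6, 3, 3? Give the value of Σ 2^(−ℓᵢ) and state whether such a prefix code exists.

With common denominator 2^6 = 64: Σ 2^(−ℓᵢ) = 8/64 + 8/64 + 4/64 + 4/64 + 8/64 + 8/64 + 1/64 + 8/64 + 8/64 = 57/64 = 0.890625.
Kraft's inequality requires Σ ≤ 1; here Σ = 0.890625 ≤ 1, so such a prefix code exists.

0.890625; yes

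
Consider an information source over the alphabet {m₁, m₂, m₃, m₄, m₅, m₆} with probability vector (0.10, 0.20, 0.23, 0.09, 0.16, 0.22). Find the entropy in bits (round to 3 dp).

H = −Σ pᵢ log₂ pᵢ.
−0.10·log₂(0.10) = 0.3322
−0.20·log₂(0.20) = 0.4644
−0.23·log₂(0.23) = 0.4877
−0.09·log₂(0.09) = 0.3127
−0.16·log₂(0.16) = 0.4230
−0.22·log₂(0.22) = 0.4806
Sum ≈ 2.5005 → 2.500 bits.

2.500 bits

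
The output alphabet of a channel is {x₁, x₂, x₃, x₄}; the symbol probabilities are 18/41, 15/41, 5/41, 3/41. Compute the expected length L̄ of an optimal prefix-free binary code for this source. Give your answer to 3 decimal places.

Repeatedly combine the two least-probable nodes; the expected code length is the sum of the merged weights.
merge 3/41 + 5/41 → 8/41
merge 8/41 + 15/41 → 23/41
merge 18/41 + 23/41 → 1
L = 8/41 + 23/41 + 1 = 72/41 ≈ 1.756 bits/symbol.

1.756 bits/symbol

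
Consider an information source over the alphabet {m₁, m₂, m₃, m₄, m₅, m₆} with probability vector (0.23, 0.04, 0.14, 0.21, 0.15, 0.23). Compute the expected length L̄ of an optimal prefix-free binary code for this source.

Repeatedly combine the two least-probable nodes; the expected code length is the sum of the merged weights.
merge 1/25 + 7/50 → 9/50
merge 3/20 + 9/50 → 33/100
merge 21/100 + 23/100 → 11/25
merge 23/100 + 33/100 → 14/25
merge 11/25 + 14/25 → 1
L = 9/50 + 33/100 + 11/25 + 14/25 + 1 = 251/100 = 2.51 bits/symbol.

2.51 bits/symbol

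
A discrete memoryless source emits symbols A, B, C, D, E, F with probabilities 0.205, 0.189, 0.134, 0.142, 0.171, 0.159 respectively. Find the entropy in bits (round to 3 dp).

2.569 bits

H = −Σ pᵢ log₂ pᵢ.
−0.205·log₂(0.205) = 0.4687
−0.189·log₂(0.189) = 0.4543
−0.134·log₂(0.134) = 0.3886
−0.142·log₂(0.142) = 0.3999
−0.171·log₂(0.171) = 0.4357
−0.159·log₂(0.159) = 0.4218
Sum ≈ 2.5689 → 2.569 bits.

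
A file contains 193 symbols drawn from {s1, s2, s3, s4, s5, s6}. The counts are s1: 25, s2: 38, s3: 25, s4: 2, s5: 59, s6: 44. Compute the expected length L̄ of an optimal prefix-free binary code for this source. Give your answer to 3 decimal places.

2.409 bits/symbol

Probabilities are the counts divided by 193.
Repeatedly combine the two least-probable nodes; the expected code length is the sum of the merged weights.
merge 2/193 + 25/193 → 27/193
merge 25/193 + 27/193 → 52/193
merge 38/193 + 44/193 → 82/193
merge 52/193 + 59/193 → 111/193
merge 82/193 + 111/193 → 1
L = 27/193 + 52/193 + 82/193 + 111/193 + 1 = 465/193 ≈ 2.409 bits/symbol.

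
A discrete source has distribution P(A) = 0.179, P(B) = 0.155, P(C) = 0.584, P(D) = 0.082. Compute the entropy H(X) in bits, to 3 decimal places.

1.610 bits

H = −Σ pᵢ log₂ pᵢ.
−0.179·log₂(0.179) = 0.4443
−0.155·log₂(0.155) = 0.4169
−0.584·log₂(0.584) = 0.4532
−0.082·log₂(0.082) = 0.2959
Sum ≈ 1.6102 → 1.610 bits.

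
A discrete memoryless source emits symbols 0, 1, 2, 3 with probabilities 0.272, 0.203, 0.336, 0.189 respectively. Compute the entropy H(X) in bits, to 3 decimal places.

1.961 bits

H = −Σ pᵢ log₂ pᵢ.
−0.272·log₂(0.272) = 0.5109
−0.203·log₂(0.203) = 0.4670
−0.336·log₂(0.336) = 0.5287
−0.189·log₂(0.189) = 0.4543
Sum ≈ 1.9608 → 1.961 bits.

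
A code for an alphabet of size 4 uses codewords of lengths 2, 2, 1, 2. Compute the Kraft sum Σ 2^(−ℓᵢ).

1.25

With common denominator 2^2 = 4: Σ 2^(−ℓᵢ) = 1/4 + 1/4 + 2/4 + 1/4 = 5/4 = 1.25.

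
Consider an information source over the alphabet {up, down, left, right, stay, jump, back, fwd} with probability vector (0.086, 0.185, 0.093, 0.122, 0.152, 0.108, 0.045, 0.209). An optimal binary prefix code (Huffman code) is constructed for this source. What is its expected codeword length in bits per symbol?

Repeatedly combine the two least-probable nodes; the expected code length is the sum of the merged weights.
merge 9/200 + 43/500 → 131/1000
merge 93/1000 + 27/250 → 201/1000
merge 61/500 + 131/1000 → 253/1000
merge 19/125 + 37/200 → 337/1000
merge 201/1000 + 209/1000 → 41/100
merge 253/1000 + 337/1000 → 59/100
merge 41/100 + 59/100 → 1
L = 131/1000 + 201/1000 + 253/1000 + 337/1000 + 41/100 + 59/100 + 1 = 1461/500 = 2.922 bits/symbol.

2.922 bits/symbol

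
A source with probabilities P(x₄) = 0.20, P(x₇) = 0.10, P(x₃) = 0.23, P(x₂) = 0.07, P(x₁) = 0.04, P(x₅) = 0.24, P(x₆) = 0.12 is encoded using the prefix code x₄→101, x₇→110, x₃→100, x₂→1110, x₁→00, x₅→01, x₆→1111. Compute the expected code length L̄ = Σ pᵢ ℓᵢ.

L̄ = Σ pᵢ·ℓᵢ = 0.20·3 + 0.10·3 + 0.23·3 + 0.07·4 + 0.04·2 + 0.24·2 + 0.12·4 = 2.91 bits/symbol.

2.91 bits/symbol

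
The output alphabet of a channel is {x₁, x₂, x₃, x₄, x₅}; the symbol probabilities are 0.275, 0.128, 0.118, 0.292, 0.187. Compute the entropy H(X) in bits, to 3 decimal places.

2.227 bits

H = −Σ pᵢ log₂ pᵢ.
−0.275·log₂(0.275) = 0.5122
−0.128·log₂(0.128) = 0.3796
−0.118·log₂(0.118) = 0.3638
−0.292·log₂(0.292) = 0.5186
−0.187·log₂(0.187) = 0.4523
Sum ≈ 2.2265 → 2.227 bits.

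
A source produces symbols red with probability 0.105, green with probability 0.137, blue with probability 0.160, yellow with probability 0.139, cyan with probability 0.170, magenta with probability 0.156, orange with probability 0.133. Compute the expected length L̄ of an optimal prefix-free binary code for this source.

Repeatedly combine the two least-probable nodes; the expected code length is the sum of the merged weights.
merge 21/200 + 133/1000 → 119/500
merge 137/1000 + 139/1000 → 69/250
merge 39/250 + 4/25 → 79/250
merge 17/100 + 119/500 → 51/125
merge 69/250 + 79/250 → 74/125
merge 51/125 + 74/125 → 1
L = 119/500 + 69/250 + 79/250 + 51/125 + 74/125 + 1 = 283/100 = 2.83 bits/symbol.

2.83 bits/symbol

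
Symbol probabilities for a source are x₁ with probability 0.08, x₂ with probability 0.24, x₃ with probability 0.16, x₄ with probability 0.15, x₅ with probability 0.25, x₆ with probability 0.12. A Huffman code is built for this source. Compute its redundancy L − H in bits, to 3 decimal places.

0.024 bits

Entropy H = −Σ p log₂ p ≈ 2.4863 bits.
Huffman merges: 2/25+3/25→1/5; 3/20+4/25→31/100; 1/5+6/25→11/25; 1/4+31/100→14/25; 11/25+14/25→1. L = 251/100 ≈ 2.5100.
L − H = 2.5100 − 2.4863 = 0.024 bits.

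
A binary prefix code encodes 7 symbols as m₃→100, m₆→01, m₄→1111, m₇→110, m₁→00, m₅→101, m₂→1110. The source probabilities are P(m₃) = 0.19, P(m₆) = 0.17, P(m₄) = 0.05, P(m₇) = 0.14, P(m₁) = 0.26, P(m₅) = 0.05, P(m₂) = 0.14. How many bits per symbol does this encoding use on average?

L̄ = Σ pᵢ·ℓᵢ = 0.19·3 + 0.17·2 + 0.05·4 + 0.14·3 + 0.26·2 + 0.05·3 + 0.14·4 = 2.76 bits/symbol.

2.76 bits/symbol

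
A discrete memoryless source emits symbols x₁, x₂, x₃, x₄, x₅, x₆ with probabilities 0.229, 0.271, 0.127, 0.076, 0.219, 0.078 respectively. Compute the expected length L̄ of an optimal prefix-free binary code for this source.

2.435 bits/symbol

Repeatedly combine the two least-probable nodes; the expected code length is the sum of the merged weights.
merge 19/250 + 39/500 → 77/500
merge 127/1000 + 77/500 → 281/1000
merge 219/1000 + 229/1000 → 56/125
merge 271/1000 + 281/1000 → 69/125
merge 56/125 + 69/125 → 1
L = 77/500 + 281/1000 + 56/125 + 69/125 + 1 = 487/200 = 2.435 bits/symbol.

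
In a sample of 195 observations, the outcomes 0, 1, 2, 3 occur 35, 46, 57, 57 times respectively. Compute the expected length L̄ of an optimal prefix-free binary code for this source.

2 bits/symbol

Probabilities are the counts divided by 195.
Repeatedly combine the two least-probable nodes; the expected code length is the sum of the merged weights.
merge 7/39 + 46/195 → 27/65
merge 19/65 + 19/65 → 38/65
merge 27/65 + 38/65 → 1
L = 27/65 + 38/65 + 1 = 2 bits/symbol.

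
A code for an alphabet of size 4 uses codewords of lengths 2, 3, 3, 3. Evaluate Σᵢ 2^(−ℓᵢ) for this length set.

0.625

With common denominator 2^3 = 8: Σ 2^(−ℓᵢ) = 2/8 + 1/8 + 1/8 + 1/8 = 5/8 = 0.625.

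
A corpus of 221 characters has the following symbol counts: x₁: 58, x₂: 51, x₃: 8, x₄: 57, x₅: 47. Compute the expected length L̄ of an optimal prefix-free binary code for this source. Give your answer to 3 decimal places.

Probabilities are the counts divided by 221.
Repeatedly combine the two least-probable nodes; the expected code length is the sum of the merged weights.
merge 8/221 + 47/221 → 55/221
merge 3/13 + 55/221 → 106/221
merge 57/221 + 58/221 → 115/221
merge 106/221 + 115/221 → 1
L = 55/221 + 106/221 + 115/221 + 1 = 497/221 ≈ 2.249 bits/symbol.

2.249 bits/symbol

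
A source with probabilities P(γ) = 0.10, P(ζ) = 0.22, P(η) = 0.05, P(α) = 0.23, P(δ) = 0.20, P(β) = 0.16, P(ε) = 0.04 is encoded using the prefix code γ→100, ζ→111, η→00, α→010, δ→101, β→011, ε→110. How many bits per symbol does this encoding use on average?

2.95 bits/symbol

L̄ = Σ pᵢ·ℓᵢ = 0.10·3 + 0.22·3 + 0.05·2 + 0.23·3 + 0.20·3 + 0.16·3 + 0.04·3 = 2.95 bits/symbol.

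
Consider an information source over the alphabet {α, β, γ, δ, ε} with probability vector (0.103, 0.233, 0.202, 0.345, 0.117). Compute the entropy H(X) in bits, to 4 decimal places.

H = −Σ pᵢ log₂ pᵢ.
−0.103·log₂(0.103) = 0.3378
−0.233·log₂(0.233) = 0.4897
−0.202·log₂(0.202) = 0.4661
−0.345·log₂(0.345) = 0.5297
−0.117·log₂(0.117) = 0.3622
Sum ≈ 2.1854 → 2.1854 bits.

2.1854 bits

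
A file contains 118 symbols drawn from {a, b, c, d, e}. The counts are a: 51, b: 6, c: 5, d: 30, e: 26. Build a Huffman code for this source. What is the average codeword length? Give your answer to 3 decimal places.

1.975 bits/symbol

Probabilities are the counts divided by 118.
Repeatedly combine the two least-probable nodes; the expected code length is the sum of the merged weights.
merge 5/118 + 3/59 → 11/118
merge 11/118 + 13/59 → 37/118
merge 15/59 + 37/118 → 67/118
merge 51/118 + 67/118 → 1
L = 11/118 + 37/118 + 67/118 + 1 = 233/118 ≈ 1.975 bits/symbol.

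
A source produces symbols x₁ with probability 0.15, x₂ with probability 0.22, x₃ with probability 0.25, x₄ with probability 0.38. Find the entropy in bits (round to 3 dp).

1.922 bits

H = −Σ pᵢ log₂ pᵢ.
−0.15·log₂(0.15) = 0.4105
−0.22·log₂(0.22) = 0.4806
−0.25·log₂(0.25) = 0.5000
−0.38·log₂(0.38) = 0.5305
Sum ≈ 1.9216 → 1.922 bits.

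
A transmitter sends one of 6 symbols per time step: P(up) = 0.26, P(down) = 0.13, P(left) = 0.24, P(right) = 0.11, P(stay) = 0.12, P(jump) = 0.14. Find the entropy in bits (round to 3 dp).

H = −Σ pᵢ log₂ pᵢ.
−0.26·log₂(0.26) = 0.5053
−0.13·log₂(0.13) = 0.3826
−0.24·log₂(0.24) = 0.4941
−0.11·log₂(0.11) = 0.3503
−0.12·log₂(0.12) = 0.3671
−0.14·log₂(0.14) = 0.3971
Sum ≈ 2.4965 → 2.497 bits.

2.497 bits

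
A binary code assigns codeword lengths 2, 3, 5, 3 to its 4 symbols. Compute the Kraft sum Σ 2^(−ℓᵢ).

With common denominator 2^5 = 32: Σ 2^(−ℓᵢ) = 8/32 + 4/32 + 1/32 + 4/32 = 17/32 = 0.53125.

0.53125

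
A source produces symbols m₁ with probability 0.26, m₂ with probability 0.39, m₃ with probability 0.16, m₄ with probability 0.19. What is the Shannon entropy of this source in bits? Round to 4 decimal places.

H = −Σ pᵢ log₂ pᵢ.
−0.26·log₂(0.26) = 0.5053
−0.39·log₂(0.39) = 0.5298
−0.16·log₂(0.16) = 0.4230
−0.19·log₂(0.19) = 0.4552
Sum ≈ 1.9133 → 1.9133 bits.

1.9133 bits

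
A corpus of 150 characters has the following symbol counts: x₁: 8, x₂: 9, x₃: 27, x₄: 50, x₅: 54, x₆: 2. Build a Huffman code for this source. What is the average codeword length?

2.14 bits/symbol

Probabilities are the counts divided by 150.
Repeatedly combine the two least-probable nodes; the expected code length is the sum of the merged weights.
merge 1/75 + 4/75 → 1/15
merge 3/50 + 1/15 → 19/150
merge 19/150 + 9/50 → 23/75
merge 23/75 + 1/3 → 16/25
merge 9/25 + 16/25 → 1
L = 1/15 + 19/150 + 23/75 + 16/25 + 1 = 107/50 = 2.14 bits/symbol.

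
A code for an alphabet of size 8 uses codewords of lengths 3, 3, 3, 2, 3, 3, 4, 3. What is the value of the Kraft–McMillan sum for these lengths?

1.0625

With common denominator 2^4 = 16: Σ 2^(−ℓᵢ) = 2/16 + 2/16 + 2/16 + 4/16 + 2/16 + 2/16 + 1/16 + 2/16 = 17/16 = 1.0625.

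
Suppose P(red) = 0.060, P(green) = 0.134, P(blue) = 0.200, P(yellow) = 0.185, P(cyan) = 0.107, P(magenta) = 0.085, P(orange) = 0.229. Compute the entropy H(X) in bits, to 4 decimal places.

2.6811 bits

H = −Σ pᵢ log₂ pᵢ.
−0.060·log₂(0.060) = 0.2435
−0.134·log₂(0.134) = 0.3886
−0.200·log₂(0.200) = 0.4644
−0.185·log₂(0.185) = 0.4504
−0.107·log₂(0.107) = 0.3450
−0.085·log₂(0.085) = 0.3023
−0.229·log₂(0.229) = 0.4870
Sum ≈ 2.6811 → 2.6811 bits.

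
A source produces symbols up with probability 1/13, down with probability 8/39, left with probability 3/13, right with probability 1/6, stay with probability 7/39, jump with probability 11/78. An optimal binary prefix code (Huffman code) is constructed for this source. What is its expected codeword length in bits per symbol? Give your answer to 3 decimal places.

2.564 bits/symbol

Repeatedly combine the two least-probable nodes; the expected code length is the sum of the merged weights.
merge 1/13 + 11/78 → 17/78
merge 1/6 + 7/39 → 9/26
merge 8/39 + 17/78 → 11/26
merge 3/13 + 9/26 → 15/26
merge 11/26 + 15/26 → 1
L = 17/78 + 9/26 + 11/26 + 15/26 + 1 = 100/39 ≈ 2.564 bits/symbol.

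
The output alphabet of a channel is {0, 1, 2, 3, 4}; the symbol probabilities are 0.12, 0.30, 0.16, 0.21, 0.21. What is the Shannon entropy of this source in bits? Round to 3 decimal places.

2.257 bits

H = −Σ pᵢ log₂ pᵢ.
−0.12·log₂(0.12) = 0.3671
−0.30·log₂(0.30) = 0.5211
−0.16·log₂(0.16) = 0.4230
−0.21·log₂(0.21) = 0.4728
−0.21·log₂(0.21) = 0.4728
Sum ≈ 2.2568 → 2.257 bits.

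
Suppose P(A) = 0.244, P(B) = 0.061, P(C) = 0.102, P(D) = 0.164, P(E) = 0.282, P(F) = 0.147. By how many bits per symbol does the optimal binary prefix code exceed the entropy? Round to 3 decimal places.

Entropy H = −Σ p log₂ p ≈ 2.4280 bits.
Huffman merges: 61/1000+51/500→163/1000; 147/1000+163/1000→31/100; 41/250+61/250→51/125; 141/500+31/100→74/125; 51/125+74/125→1. L = 2473/1000 ≈ 2.4730.
L − H = 2.4730 − 2.4280 = 0.045 bits.

0.045 bits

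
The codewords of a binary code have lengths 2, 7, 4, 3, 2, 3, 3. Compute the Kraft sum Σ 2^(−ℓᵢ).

0.9453125

With common denominator 2^7 = 128: Σ 2^(−ℓᵢ) = 32/128 + 1/128 + 8/128 + 16/128 + 32/128 + 16/128 + 16/128 = 121/128 = 0.9453125.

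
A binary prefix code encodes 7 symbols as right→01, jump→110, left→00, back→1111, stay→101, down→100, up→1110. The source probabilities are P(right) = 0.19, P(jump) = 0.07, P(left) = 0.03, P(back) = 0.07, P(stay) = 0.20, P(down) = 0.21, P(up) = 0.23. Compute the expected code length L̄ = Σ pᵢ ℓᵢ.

L̄ = Σ pᵢ·ℓᵢ = 0.19·2 + 0.07·3 + 0.03·2 + 0.07·4 + 0.20·3 + 0.21·3 + 0.23·4 = 3.08 bits/symbol.

3.08 bits/symbol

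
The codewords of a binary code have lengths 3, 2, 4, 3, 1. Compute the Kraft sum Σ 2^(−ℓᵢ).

With common denominator 2^4 = 16: Σ 2^(−ℓᵢ) = 2/16 + 4/16 + 1/16 + 2/16 + 8/16 = 17/16 = 1.0625.

1.0625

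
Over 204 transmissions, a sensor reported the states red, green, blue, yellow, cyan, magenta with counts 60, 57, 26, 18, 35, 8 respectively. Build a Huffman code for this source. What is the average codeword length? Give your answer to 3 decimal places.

Probabilities are the counts divided by 204.
Repeatedly combine the two least-probable nodes; the expected code length is the sum of the merged weights.
merge 2/51 + 3/34 → 13/102
merge 13/102 + 13/102 → 13/51
merge 35/204 + 13/51 → 29/68
merge 19/68 + 5/17 → 39/68
merge 29/68 + 39/68 → 1
L = 13/102 + 13/51 + 29/68 + 39/68 + 1 = 81/34 ≈ 2.382 bits/symbol.

2.382 bits/symbol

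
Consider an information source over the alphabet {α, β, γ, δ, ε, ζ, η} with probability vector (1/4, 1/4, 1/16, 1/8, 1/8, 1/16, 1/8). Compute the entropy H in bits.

Each probability is a power of 1/2, so log₂(1/p) is an integer.
H = Σ p·log₂(1/p) = 1/4·2 + 1/4·2 + 1/16·4 + 1/8·3 + 1/8·3 + 1/16·4 + 1/8·3 = 2.625 bits.

2.625 bits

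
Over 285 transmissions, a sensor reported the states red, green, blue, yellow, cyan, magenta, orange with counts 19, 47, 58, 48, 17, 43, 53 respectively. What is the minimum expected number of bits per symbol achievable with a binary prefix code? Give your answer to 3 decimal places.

Probabilities are the counts divided by 285.
Repeatedly combine the two least-probable nodes; the expected code length is the sum of the merged weights.
merge 17/285 + 1/15 → 12/95
merge 12/95 + 43/285 → 79/285
merge 47/285 + 16/95 → 1/3
merge 53/285 + 58/285 → 37/95
merge 79/285 + 1/3 → 58/95
merge 37/95 + 58/95 → 1
L = 12/95 + 79/285 + 1/3 + 37/95 + 58/95 + 1 = 52/19 ≈ 2.737 bits/symbol.

2.737 bits/symbol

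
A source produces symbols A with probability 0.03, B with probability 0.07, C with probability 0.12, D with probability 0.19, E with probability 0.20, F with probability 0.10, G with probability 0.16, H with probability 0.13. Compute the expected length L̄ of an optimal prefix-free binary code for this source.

2.9 bits/symbol

Repeatedly combine the two least-probable nodes; the expected code length is the sum of the merged weights.
merge 3/100 + 7/100 → 1/10
merge 1/10 + 1/10 → 1/5
merge 3/25 + 13/100 → 1/4
merge 4/25 + 19/100 → 7/20
merge 1/5 + 1/5 → 2/5
merge 1/4 + 7/20 → 3/5
merge 2/5 + 3/5 → 1
L = 1/10 + 1/5 + 1/4 + 7/20 + 2/5 + 3/5 + 1 = 29/10 = 2.9 bits/symbol.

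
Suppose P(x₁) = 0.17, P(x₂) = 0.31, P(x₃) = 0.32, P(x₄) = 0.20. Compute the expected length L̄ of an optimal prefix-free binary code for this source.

Repeatedly combine the two least-probable nodes; the expected code length is the sum of the merged weights.
merge 17/100 + 1/5 → 37/100
merge 31/100 + 8/25 → 63/100
merge 37/100 + 63/100 → 1
L = 37/100 + 63/100 + 1 = 2 bits/symbol.

2 bits/symbol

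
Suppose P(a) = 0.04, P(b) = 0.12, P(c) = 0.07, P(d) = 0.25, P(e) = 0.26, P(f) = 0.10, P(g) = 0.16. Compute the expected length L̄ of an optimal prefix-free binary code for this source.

2.6 bits/symbol

Repeatedly combine the two least-probable nodes; the expected code length is the sum of the merged weights.
merge 1/25 + 7/100 → 11/100
merge 1/10 + 11/100 → 21/100
merge 3/25 + 4/25 → 7/25
merge 21/100 + 1/4 → 23/50
merge 13/50 + 7/25 → 27/50
merge 23/50 + 27/50 → 1
L = 11/100 + 21/100 + 7/25 + 23/50 + 27/50 + 1 = 13/5 = 2.6 bits/symbol.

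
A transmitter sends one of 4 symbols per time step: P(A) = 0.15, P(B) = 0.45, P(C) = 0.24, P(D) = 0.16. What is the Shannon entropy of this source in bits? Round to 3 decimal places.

H = −Σ pᵢ log₂ pᵢ.
−0.15·log₂(0.15) = 0.4105
−0.45·log₂(0.45) = 0.5184
−0.24·log₂(0.24) = 0.4941
−0.16·log₂(0.16) = 0.4230
Sum ≈ 1.8461 → 1.846 bits.

1.846 bits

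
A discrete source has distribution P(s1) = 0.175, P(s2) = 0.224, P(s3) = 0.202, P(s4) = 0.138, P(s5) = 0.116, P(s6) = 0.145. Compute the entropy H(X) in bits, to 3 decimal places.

2.548 bits

H = −Σ pᵢ log₂ pᵢ.
−0.175·log₂(0.175) = 0.4401
−0.224·log₂(0.224) = 0.4835
−0.202·log₂(0.202) = 0.4661
−0.138·log₂(0.138) = 0.3943
−0.116·log₂(0.116) = 0.3605
−0.145·log₂(0.145) = 0.4040
Sum ≈ 2.5484 → 2.548 bits.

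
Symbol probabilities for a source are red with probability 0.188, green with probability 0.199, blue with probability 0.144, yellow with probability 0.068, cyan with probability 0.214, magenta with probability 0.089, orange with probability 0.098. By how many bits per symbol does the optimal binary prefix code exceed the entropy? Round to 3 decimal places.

Entropy H = −Σ p log₂ p ≈ 2.6982 bits.
Huffman merges: 17/250+89/1000→157/1000; 49/500+18/125→121/500; 157/1000+47/250→69/200; 199/1000+107/500→413/1000; 121/500+69/200→587/1000; 413/1000+587/1000→1. L = 343/125 ≈ 2.7440.
L − H = 2.7440 − 2.6982 = 0.046 bits.

0.046 bits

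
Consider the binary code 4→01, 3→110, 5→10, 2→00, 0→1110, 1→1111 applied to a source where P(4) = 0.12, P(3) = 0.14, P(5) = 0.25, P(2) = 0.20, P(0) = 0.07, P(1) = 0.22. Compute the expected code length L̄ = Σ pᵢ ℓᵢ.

L̄ = Σ pᵢ·ℓᵢ = 0.12·2 + 0.14·3 + 0.25·2 + 0.20·2 + 0.07·4 + 0.22·4 = 2.72 bits/symbol.

2.72 bits/symbol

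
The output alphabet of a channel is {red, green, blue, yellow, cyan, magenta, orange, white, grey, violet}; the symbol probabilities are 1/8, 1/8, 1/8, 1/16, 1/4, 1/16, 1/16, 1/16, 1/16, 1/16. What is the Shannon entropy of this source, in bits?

3.125 bits

Each probability is a power of 1/2, so log₂(1/p) is an integer.
H = Σ p·log₂(1/p) = 1/8·3 + 1/8·3 + 1/8·3 + 1/16·4 + 1/4·2 + 1/16·4 + 1/16·4 + 1/16·4 + 1/16·4 + 1/16·4 = 3.125 bits.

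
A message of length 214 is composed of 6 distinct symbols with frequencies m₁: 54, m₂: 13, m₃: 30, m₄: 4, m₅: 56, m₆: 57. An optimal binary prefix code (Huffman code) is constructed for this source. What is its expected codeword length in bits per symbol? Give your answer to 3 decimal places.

2.299 bits/symbol

Probabilities are the counts divided by 214.
Repeatedly combine the two least-probable nodes; the expected code length is the sum of the merged weights.
merge 2/107 + 13/214 → 17/214
merge 17/214 + 15/107 → 47/214
merge 47/214 + 27/107 → 101/214
merge 28/107 + 57/214 → 113/214
merge 101/214 + 113/214 → 1
L = 17/214 + 47/214 + 101/214 + 113/214 + 1 = 246/107 ≈ 2.299 bits/symbol.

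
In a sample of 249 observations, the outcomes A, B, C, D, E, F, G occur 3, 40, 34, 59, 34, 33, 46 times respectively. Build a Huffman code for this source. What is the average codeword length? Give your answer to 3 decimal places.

2.723 bits/symbol

Probabilities are the counts divided by 249.
Repeatedly combine the two least-probable nodes; the expected code length is the sum of the merged weights.
merge 1/83 + 11/83 → 12/83
merge 34/249 + 34/249 → 68/249
merge 12/83 + 40/249 → 76/249
merge 46/249 + 59/249 → 35/83
merge 68/249 + 76/249 → 48/83
merge 35/83 + 48/83 → 1
L = 12/83 + 68/249 + 76/249 + 35/83 + 48/83 + 1 = 226/83 ≈ 2.723 bits/symbol.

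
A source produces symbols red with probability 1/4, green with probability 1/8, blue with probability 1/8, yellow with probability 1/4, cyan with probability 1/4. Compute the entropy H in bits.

Each probability is a power of 1/2, so log₂(1/p) is an integer.
H = Σ p·log₂(1/p) = 1/4·2 + 1/8·3 + 1/8·3 + 1/4·2 + 1/4·2 = 2.25 bits.

2.25 bits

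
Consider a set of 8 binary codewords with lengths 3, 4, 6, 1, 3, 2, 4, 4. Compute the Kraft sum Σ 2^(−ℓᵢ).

With common denominator 2^6 = 64: Σ 2^(−ℓᵢ) = 8/64 + 4/64 + 1/64 + 32/64 + 8/64 + 16/64 + 4/64 + 4/64 = 77/64 = 1.203125.

1.203125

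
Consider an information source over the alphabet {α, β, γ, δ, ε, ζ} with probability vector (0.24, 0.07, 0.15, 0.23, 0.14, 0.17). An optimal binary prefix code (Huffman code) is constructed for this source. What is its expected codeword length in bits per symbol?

2.53 bits/symbol

Repeatedly combine the two least-probable nodes; the expected code length is the sum of the merged weights.
merge 7/100 + 7/50 → 21/100
merge 3/20 + 17/100 → 8/25
merge 21/100 + 23/100 → 11/25
merge 6/25 + 8/25 → 14/25
merge 11/25 + 14/25 → 1
L = 21/100 + 8/25 + 11/25 + 14/25 + 1 = 253/100 = 2.53 bits/symbol.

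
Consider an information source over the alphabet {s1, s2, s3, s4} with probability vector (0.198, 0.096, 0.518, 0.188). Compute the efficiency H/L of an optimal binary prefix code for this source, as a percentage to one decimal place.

98.1%

Entropy H = −Σ p log₂ p ≈ 1.7320 bits.
Huffman merges: 12/125+47/250→71/250; 99/500+71/250→241/500; 241/500+259/500→1. L = 883/500 ≈ 1.7660.
Efficiency = H/L = 1.7320/1.7660 = 98.1%.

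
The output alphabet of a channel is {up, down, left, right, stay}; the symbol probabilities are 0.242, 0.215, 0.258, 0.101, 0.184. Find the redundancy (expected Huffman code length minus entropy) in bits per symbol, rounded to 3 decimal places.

Entropy H = −Σ p log₂ p ≈ 2.2598 bits.
Huffman merges: 101/1000+23/125→57/200; 43/200+121/500→457/1000; 129/500+57/200→543/1000; 457/1000+543/1000→1. L = 457/200 ≈ 2.2850.
L − H = 2.2850 − 2.2598 = 0.025 bits.

0.025 bits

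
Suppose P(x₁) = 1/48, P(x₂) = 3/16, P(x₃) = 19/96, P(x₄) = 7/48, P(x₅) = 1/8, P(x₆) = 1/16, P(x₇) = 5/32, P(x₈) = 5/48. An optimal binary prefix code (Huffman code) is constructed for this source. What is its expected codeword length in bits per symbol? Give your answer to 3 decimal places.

Repeatedly combine the two least-probable nodes; the expected code length is the sum of the merged weights.
merge 1/48 + 1/16 → 1/12
merge 1/12 + 5/48 → 3/16
merge 1/8 + 7/48 → 13/48
merge 5/32 + 3/16 → 11/32
merge 3/16 + 19/96 → 37/96
merge 13/48 + 11/32 → 59/96
merge 37/96 + 59/96 → 1
L = 1/12 + 3/16 + 13/48 + 11/32 + 37/96 + 59/96 + 1 = 277/96 ≈ 2.885 bits/symbol.

2.885 bits/symbol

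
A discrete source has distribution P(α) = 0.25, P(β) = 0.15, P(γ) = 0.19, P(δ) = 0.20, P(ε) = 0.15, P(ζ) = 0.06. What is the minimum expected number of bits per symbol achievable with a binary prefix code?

2.55 bits/symbol

Repeatedly combine the two least-probable nodes; the expected code length is the sum of the merged weights.
merge 3/50 + 3/20 → 21/100
merge 3/20 + 19/100 → 17/50
merge 1/5 + 21/100 → 41/100
merge 1/4 + 17/50 → 59/100
merge 41/100 + 59/100 → 1
L = 21/100 + 17/50 + 41/100 + 59/100 + 1 = 51/20 = 2.55 bits/symbol.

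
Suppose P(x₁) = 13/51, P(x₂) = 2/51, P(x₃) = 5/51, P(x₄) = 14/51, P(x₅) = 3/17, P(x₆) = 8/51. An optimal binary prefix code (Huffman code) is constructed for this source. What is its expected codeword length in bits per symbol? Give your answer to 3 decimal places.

Repeatedly combine the two least-probable nodes; the expected code length is the sum of the merged weights.
merge 2/51 + 5/51 → 7/51
merge 7/51 + 8/51 → 5/17
merge 3/17 + 13/51 → 22/51
merge 14/51 + 5/17 → 29/51
merge 22/51 + 29/51 → 1
L = 7/51 + 5/17 + 22/51 + 29/51 + 1 = 124/51 ≈ 2.431 bits/symbol.

2.431 bits/symbol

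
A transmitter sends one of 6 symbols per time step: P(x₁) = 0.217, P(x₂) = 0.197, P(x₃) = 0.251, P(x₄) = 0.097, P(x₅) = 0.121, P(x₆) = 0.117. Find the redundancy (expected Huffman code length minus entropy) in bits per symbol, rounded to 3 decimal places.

0.034 bits

Entropy H = −Σ p log₂ p ≈ 2.4979 bits.
Huffman merges: 97/1000+117/1000→107/500; 121/1000+197/1000→159/500; 107/500+217/1000→431/1000; 251/1000+159/500→569/1000; 431/1000+569/1000→1. L = 633/250 ≈ 2.5320.
L − H = 2.5320 − 2.4979 = 0.034 bits.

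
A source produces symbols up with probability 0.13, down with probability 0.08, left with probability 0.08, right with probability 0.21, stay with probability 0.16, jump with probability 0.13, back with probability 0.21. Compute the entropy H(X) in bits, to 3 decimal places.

H = −Σ pᵢ log₂ pᵢ.
−0.13·log₂(0.13) = 0.3826
−0.08·log₂(0.08) = 0.2915
−0.08·log₂(0.08) = 0.2915
−0.21·log₂(0.21) = 0.4728
−0.16·log₂(0.16) = 0.4230
−0.13·log₂(0.13) = 0.3826
−0.21·log₂(0.21) = 0.4728
Sum ≈ 2.7170 → 2.717 bits.

2.717 bits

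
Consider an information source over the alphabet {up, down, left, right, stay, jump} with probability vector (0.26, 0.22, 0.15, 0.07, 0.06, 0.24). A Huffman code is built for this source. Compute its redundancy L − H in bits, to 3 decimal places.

0.007 bits

Entropy H = −Σ p log₂ p ≈ 2.4026 bits.
Huffman merges: 3/50+7/100→13/100; 13/100+3/20→7/25; 11/50+6/25→23/50; 13/50+7/25→27/50; 23/50+27/50→1. L = 241/100 ≈ 2.4100.
L − H = 2.4100 − 2.4026 = 0.007 bits.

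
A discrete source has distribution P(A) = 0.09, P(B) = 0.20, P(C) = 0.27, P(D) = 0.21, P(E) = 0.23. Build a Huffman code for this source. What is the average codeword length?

Repeatedly combine the two least-probable nodes; the expected code length is the sum of the merged weights.
merge 9/100 + 1/5 → 29/100
merge 21/100 + 23/100 → 11/25
merge 27/100 + 29/100 → 14/25
merge 11/25 + 14/25 → 1
L = 29/100 + 11/25 + 14/25 + 1 = 229/100 = 2.29 bits/symbol.

2.29 bits/symbol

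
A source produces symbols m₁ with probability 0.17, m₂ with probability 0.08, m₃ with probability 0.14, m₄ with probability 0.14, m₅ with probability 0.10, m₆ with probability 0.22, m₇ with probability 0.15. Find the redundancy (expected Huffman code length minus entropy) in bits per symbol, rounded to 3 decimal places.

Entropy H = −Σ p log₂ p ≈ 2.7436 bits.
Huffman merges: 2/25+1/10→9/50; 7/50+7/50→7/25; 3/20+17/100→8/25; 9/50+11/50→2/5; 7/25+8/25→3/5; 2/5+3/5→1. L = 139/50 ≈ 2.7800.
L − H = 2.7800 − 2.7436 = 0.036 bits.

0.036 bits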